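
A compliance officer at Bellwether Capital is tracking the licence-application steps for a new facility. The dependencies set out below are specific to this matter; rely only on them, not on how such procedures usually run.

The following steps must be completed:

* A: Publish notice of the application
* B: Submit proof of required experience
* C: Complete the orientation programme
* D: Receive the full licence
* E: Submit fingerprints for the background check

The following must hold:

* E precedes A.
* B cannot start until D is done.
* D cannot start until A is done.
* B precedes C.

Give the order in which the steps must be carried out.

E A D B C

Only E has no prerequisites, so it is first.
A needed E, now all done → A.
D needed A, now all done → D.
B needed D, now all done → B.
C is the only step now ready → C.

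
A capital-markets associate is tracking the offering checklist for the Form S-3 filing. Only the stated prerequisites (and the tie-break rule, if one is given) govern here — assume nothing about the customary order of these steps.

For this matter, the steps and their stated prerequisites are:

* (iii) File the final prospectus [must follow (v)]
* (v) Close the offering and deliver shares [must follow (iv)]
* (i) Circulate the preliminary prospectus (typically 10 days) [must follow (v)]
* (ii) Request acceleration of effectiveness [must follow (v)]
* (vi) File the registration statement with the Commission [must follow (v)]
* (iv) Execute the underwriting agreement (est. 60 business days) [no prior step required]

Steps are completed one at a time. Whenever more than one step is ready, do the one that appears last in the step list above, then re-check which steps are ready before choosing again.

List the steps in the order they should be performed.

(iv) has no prerequisites → (iv) first.
That leaves (v) as the only ready step → (v).
(vi), (ii), (i) and (iii) are all available; (vi) is listed later → (vi).
Now (ii), (i) and (iii) have their prerequisites met. (ii) is listed later, so (ii) next.
(i) and (iii) are both available; (i) is listed later → (i).
(iii) is the only step now ready → (iii).

(iv) (v) (vi) (ii) (i) (iii)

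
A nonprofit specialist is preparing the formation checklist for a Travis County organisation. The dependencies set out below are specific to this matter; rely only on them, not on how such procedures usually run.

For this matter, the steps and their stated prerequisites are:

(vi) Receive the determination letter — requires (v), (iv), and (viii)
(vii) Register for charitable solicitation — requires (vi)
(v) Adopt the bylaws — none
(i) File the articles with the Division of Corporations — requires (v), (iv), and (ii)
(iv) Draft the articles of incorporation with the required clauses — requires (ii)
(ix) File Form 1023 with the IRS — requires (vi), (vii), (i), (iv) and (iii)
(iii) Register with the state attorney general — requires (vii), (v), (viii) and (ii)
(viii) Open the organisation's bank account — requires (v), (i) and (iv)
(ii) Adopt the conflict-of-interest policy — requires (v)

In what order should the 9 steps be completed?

Only (v) has no prerequisites, so it is first.
(ii) needed (v), now all done → (ii).
(iv) needed (ii), now all done → (iv).
That leaves (i) as the only ready step → (i).
(viii) is the only step now ready → (viii).
Next only (vi) has its prerequisites met → (vi).
(vii) needed (vi), now all done → (vii).
(iii) is the only step now ready → (iii).
That leaves (ix) as the only ready step → (ix).

(v), (ii), (iv), (i), (viii), (vi), (vii), (iii), (ix)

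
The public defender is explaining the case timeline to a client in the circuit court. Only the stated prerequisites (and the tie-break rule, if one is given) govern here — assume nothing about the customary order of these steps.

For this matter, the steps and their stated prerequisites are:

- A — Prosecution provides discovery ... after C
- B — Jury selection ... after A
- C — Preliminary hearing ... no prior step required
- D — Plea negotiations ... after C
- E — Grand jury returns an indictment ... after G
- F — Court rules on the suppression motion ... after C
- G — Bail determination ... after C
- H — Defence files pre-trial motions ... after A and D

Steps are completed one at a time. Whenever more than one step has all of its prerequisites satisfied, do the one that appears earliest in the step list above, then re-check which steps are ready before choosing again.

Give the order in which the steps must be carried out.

C is the only step with nothing outstanding, so it goes first.
A, D, F and G are all available; A is listed earlier → A.
B, D, F and G are all available; B is listed earlier → B.
Now D, F and G have their prerequisites met. D is listed earlier, so D next.
Ready: F, G and H. F is listed earlier → F.
Ready: G and H. G is listed earlier → G.
Now E and H have their prerequisites met. E is listed earlier, so E next.
H is the only step now ready → H.

C, A, B, D, F, G, E, H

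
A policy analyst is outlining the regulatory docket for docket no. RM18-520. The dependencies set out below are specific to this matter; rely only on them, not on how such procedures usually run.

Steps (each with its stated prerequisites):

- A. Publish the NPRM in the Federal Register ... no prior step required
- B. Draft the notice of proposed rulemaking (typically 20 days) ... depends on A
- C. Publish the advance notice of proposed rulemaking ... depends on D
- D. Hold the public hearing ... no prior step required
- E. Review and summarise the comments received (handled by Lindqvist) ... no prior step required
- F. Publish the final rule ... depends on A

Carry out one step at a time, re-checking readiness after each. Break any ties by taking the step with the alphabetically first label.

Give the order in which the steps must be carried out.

Nothing is required for A, D and E. A has the earlier label → A first.
B and F now also ready, so the ready set is {B, D, E, F}; B has the earlier label → B.
Now D, E and F have their prerequisites met. D has the earlier label, so D next.
C, E and F are all available; C has the earlier label → C.
Ready: E and F. E has the earlier label → E.
That leaves F as the only ready step → F.

A, B, D, C, E, F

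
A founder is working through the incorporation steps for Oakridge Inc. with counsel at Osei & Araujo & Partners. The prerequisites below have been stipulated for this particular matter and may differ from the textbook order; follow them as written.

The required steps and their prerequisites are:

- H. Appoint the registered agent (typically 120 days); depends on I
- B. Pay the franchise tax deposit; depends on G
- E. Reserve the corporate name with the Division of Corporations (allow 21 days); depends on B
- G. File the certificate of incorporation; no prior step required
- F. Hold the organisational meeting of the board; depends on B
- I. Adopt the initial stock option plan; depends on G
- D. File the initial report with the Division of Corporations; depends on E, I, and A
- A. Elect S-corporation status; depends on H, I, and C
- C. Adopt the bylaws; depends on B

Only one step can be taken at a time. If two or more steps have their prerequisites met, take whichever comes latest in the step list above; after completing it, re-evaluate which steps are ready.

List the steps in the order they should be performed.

G has no prerequisites → G first.
Ready: I and B. I is listed later → I.
Now B and H have their prerequisites met. B is listed later, so B next.
C, F and E now also ready, so the ready set is {C, F, E, H}; C is listed later → C.
F, E and H are all available; F is listed later → F.
Ready: E and H. E is listed later → E.
That leaves H as the only ready step → H.
A needed C, I and H, now all done → A.
Next only D has its prerequisites met → D.

G I B C F E H A D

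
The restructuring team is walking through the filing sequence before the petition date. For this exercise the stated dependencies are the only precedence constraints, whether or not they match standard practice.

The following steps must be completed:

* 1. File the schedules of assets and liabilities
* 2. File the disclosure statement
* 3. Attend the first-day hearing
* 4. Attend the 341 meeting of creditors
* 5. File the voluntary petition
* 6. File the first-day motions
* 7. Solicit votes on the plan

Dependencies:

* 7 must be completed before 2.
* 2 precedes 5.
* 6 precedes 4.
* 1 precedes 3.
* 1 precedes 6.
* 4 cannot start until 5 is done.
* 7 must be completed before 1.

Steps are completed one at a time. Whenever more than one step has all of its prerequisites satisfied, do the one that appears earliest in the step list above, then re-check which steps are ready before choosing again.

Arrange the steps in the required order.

7 is the only step with nothing outstanding, so it goes first.
Ready: 1 and 2. 1 is listed earlier → 1.
3 and 6 now also ready, so the ready set is {2, 3, 6}; 2 is listed earlier → 2.
Now 3, 5 and 6 have their prerequisites met. 3 is listed earlier, so 3 next.
Ready: 5 and 6. 5 is listed earlier → 5.
Next only 6 has its prerequisites met → 6.
Next only 4 has its prerequisites met → 4.

7 1 2 3 5 6 4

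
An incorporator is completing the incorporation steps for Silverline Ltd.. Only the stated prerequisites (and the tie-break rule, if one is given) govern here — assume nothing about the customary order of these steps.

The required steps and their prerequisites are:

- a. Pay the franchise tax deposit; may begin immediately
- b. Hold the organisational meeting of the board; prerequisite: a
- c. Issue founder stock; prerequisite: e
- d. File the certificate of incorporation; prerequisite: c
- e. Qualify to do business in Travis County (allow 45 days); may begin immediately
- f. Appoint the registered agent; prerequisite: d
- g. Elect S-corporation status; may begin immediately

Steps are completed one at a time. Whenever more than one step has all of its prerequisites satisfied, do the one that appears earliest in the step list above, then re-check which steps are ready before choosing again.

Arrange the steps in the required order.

Nothing is required for a, e and g. a is listed earlier → a first.
b, e and g are all available; b is listed earlier → b.
Ready: e and g. e is listed earlier → e.
c and g are both available; c is listed earlier → c.
d now also ready, so the ready set is {d, g}; d is listed earlier → d.
f now also ready, so the ready set is {f, g}; f is listed earlier → f.
g is the only step now ready → g.

a, b, e, c, d, f, g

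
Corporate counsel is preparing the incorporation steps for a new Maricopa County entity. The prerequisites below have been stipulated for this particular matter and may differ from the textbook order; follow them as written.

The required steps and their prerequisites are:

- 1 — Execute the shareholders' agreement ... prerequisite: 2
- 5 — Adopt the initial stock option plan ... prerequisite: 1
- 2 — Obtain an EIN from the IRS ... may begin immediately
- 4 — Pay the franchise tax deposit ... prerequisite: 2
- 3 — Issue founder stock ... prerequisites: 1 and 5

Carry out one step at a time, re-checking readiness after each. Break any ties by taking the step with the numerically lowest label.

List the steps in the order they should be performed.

2 1 4 5 3

Only 2 has no prerequisites, so it is first.
Now 1 and 4 have their prerequisites met. 1 has the earlier label, so 1 next.
Now 4 and 5 have their prerequisites met. 4 has the earlier label, so 4 next.
5 needed 1, now all done → 5.
Next only 3 has its prerequisites met → 3.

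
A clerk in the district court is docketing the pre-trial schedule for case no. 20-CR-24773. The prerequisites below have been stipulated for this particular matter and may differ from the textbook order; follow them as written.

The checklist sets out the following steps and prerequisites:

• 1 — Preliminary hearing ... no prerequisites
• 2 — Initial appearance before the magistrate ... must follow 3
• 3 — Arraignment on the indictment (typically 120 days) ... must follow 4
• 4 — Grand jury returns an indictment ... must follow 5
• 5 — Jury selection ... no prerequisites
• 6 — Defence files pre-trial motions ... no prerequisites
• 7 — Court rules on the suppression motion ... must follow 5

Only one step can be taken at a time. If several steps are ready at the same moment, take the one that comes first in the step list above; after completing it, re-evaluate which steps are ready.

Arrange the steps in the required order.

1, 5, 4, 3, 2, 6, 7

Nothing is required for 1, 5 and 6. 1 is listed earlier → 1 first.
Ready: 5 and 6. 5 is listed earlier → 5.
Ready: 4, 6 and 7. 4 is listed earlier → 4.
Now 3, 6 and 7 have their prerequisites met. 3 is listed earlier, so 3 next.
Ready: 2, 6 and 7. 2 is listed earlier → 2.
Ready: 6 and 7. 6 is listed earlier → 6.
Next only 7 has its prerequisites met → 7.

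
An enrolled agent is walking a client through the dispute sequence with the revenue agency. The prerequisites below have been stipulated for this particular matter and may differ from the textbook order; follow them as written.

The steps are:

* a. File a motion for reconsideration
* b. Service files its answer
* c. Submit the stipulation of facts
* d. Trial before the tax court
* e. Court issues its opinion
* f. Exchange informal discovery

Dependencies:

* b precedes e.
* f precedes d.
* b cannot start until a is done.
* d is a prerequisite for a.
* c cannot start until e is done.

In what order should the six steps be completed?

f has no prerequisites → f first.
d needed f, now all done → d.
Next only a has its prerequisites met → a.
b is the only step now ready → b.
e is the only step now ready → e.
Next only c has its prerequisites met → c.

f, d, a, b, e, c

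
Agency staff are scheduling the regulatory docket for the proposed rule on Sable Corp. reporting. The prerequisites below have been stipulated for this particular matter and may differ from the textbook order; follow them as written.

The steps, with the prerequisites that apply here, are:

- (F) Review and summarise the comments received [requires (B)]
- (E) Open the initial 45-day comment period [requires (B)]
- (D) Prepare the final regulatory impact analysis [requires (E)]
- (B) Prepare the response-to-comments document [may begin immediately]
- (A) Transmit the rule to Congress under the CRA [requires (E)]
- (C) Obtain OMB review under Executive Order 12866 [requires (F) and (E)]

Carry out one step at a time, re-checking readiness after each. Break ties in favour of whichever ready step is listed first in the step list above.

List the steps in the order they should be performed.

(B) has no prerequisites → (B) first.
Now (F) and (E) have their prerequisites met. (F) is listed earlier, so (F) next.
(E) is the only step now ready → (E).
Ready: (D), (A) and (C). (D) is listed earlier → (D).
(A) and (C) are both available; (A) is listed earlier → (A).
(C) is the only step now ready → (C).

(B), (F), (E), (D), (A), (C)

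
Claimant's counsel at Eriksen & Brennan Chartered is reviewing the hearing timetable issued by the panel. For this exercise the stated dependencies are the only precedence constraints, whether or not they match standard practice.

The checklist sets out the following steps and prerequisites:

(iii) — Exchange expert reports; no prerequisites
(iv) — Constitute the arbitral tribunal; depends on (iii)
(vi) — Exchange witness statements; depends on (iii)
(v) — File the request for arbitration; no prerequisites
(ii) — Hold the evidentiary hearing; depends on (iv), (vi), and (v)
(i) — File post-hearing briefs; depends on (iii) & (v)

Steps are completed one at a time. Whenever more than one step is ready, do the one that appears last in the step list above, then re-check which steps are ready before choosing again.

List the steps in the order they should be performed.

(v) (iii) (i) (vi) (iv) (ii)

(v) and (iii) have no prerequisites; (v) is listed later, so (v) is first.
(iii) is the only step now ready → (iii).
(i), (vi) and (iv) are all available; (i) is listed later → (i).
(vi) and (iv) are both available; (vi) is listed later → (vi).
That leaves (iv) as the only ready step → (iv).
(ii) needed (v), (vi) and (iv), now all done → (ii).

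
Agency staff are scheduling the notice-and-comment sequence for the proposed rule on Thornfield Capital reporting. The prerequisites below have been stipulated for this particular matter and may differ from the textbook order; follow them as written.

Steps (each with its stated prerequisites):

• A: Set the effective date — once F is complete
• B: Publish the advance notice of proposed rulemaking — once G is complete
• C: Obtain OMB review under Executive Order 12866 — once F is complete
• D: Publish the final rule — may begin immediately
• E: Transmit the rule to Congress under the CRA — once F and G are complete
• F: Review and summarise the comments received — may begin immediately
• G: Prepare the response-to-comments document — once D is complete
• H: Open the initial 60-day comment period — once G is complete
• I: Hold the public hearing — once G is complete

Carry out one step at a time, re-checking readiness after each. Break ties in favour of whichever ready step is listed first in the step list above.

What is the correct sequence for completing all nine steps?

D, F, A, C, G, B, E, H, I

D and F have no prerequisites; D is listed earlier, so D is first.
Now F and G have their prerequisites met. F is listed earlier, so F next.
A and C now also ready, so the ready set is {A, C, G}; A is listed earlier → A.
C and G are both available; C is listed earlier → C.
G needed D, now all done → G.
Now B, E, H and I have their prerequisites met. B is listed earlier, so B next.
Ready: E, H and I. E is listed earlier → E.
Now H and I have their prerequisites met. H is listed earlier, so H next.
That leaves I as the only ready step → I.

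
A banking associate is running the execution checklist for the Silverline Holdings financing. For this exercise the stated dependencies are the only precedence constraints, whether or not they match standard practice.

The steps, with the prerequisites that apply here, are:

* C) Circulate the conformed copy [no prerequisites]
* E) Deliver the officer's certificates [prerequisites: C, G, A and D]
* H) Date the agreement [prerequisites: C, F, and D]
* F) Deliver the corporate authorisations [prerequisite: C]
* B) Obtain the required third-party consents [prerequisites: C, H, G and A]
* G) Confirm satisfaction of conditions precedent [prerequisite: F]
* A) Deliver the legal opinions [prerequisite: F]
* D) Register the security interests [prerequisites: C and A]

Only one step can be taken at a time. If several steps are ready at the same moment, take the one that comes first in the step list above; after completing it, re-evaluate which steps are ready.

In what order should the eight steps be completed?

Only C has no prerequisites, so it is first.
That leaves F as the only ready step → F.
Ready: G and A. G is listed earlier → G.
A needed F, now all done → A.
That leaves D as the only ready step → D.
Ready: E and H. E is listed earlier → E.
That leaves H as the only ready step → H.
B needed C, H, G and A, now all done → B.

C, F, G, A, D, E, H, B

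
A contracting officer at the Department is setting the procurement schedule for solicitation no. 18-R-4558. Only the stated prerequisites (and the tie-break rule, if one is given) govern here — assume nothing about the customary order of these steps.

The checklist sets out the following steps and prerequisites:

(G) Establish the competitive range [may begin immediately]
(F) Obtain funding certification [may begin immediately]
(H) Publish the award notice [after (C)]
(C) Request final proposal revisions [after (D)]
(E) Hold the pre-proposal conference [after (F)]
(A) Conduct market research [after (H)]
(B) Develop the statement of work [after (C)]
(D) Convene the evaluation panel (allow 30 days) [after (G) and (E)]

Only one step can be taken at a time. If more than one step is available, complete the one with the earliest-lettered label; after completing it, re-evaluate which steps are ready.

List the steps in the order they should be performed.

(F) and (G) have no prerequisites; (F) has the earlier label, so (F) is first.
(E) and (G) are both available; (E) has the earlier label → (E).
(G) is the only step now ready → (G).
That leaves (D) as the only ready step → (D).
(C) is the only step now ready → (C).
Now (B) and (H) have their prerequisites met. (B) has the earlier label, so (B) next.
(H) is the only step now ready → (H).
Next only (A) has its prerequisites met → (A).

(F), (E), (G), (D), (C), (B), (H), (A)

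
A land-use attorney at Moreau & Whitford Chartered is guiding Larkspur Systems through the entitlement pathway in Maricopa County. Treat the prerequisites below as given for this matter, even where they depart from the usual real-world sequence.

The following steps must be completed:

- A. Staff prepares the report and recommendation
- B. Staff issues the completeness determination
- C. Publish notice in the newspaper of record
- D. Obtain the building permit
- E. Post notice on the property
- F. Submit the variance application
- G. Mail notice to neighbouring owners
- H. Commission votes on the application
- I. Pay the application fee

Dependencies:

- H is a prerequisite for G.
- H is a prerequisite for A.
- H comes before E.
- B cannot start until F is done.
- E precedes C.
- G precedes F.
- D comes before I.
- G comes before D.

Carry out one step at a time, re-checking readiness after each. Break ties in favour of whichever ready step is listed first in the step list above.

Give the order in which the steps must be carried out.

H, A, E, C, G, D, F, B, I

H has no prerequisites → H first.
Ready: A, E and G. A is listed earlier → A.
Ready: E and G. E is listed earlier → E.
C now also ready, so the ready set is {C, G}; C is listed earlier → C.
G needed H, now all done → G.
Now D and F have their prerequisites met. D is listed earlier, so D next.
I now also ready, so the ready set is {F, I}; F is listed earlier → F.
Ready: B and I. B is listed earlier → B.
I needed D, now all done → I.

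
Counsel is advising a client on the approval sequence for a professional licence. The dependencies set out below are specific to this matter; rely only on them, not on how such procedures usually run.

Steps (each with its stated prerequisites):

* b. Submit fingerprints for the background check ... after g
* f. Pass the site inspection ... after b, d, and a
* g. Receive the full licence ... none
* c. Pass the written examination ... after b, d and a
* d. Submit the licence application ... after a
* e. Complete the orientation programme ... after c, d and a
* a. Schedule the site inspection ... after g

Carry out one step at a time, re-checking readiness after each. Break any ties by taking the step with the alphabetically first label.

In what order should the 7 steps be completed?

g → a → b → d → c → e → f

Only g has no prerequisites, so it is first.
Ready: a and b. a has the earlier label → a.
b and d are both available; b has the earlier label → b.
d needed a, now all done → d.
c and f are both available; c has the earlier label → c.
e and f are both available; e has the earlier label → e.
f needed a, b and d, now all done → f.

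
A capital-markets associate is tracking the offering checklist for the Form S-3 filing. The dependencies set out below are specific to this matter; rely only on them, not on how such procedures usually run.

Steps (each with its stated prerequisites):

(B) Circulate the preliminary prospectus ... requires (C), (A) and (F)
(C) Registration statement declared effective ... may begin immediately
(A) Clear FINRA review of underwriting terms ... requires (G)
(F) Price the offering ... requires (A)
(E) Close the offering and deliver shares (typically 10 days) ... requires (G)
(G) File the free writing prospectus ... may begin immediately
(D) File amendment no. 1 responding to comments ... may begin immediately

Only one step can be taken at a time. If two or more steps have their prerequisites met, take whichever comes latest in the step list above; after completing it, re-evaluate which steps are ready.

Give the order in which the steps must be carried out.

(D), (G), (E), (A), (F), (C), (B)

Nothing is required for (D), (G) and (C). (D) is listed later → (D) first.
Ready: (G) and (C). (G) is listed later → (G).
(E) and (A) now also ready, so the ready set is {(E), (A), (C)}; (E) is listed later → (E).
(A) and (C) are both available; (A) is listed later → (A).
(F) now also ready, so the ready set is {(F), (C)}; (F) is listed later → (F).
(C) is the only step now ready → (C).
(B) needed (F), (A) and (C), now all done → (B).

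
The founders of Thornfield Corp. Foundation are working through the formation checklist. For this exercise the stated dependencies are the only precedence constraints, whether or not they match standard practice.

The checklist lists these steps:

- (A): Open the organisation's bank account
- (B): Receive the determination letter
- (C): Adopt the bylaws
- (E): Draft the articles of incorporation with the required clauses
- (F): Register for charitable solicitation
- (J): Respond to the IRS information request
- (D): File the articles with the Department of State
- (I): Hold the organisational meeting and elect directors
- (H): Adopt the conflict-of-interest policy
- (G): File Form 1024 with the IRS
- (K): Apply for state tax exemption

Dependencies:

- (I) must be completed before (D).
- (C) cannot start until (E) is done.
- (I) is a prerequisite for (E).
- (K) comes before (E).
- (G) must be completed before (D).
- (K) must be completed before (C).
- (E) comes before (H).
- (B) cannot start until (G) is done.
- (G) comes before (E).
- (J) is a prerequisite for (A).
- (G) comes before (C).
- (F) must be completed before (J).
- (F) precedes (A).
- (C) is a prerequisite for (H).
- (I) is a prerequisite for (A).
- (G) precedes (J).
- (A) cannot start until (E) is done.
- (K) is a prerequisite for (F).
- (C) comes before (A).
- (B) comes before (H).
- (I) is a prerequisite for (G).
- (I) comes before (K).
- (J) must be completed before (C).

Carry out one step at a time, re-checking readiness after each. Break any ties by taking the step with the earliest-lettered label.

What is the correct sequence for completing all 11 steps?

(I) (G) (B) (D) (K) (E) (F) (J) (C) (A) (H)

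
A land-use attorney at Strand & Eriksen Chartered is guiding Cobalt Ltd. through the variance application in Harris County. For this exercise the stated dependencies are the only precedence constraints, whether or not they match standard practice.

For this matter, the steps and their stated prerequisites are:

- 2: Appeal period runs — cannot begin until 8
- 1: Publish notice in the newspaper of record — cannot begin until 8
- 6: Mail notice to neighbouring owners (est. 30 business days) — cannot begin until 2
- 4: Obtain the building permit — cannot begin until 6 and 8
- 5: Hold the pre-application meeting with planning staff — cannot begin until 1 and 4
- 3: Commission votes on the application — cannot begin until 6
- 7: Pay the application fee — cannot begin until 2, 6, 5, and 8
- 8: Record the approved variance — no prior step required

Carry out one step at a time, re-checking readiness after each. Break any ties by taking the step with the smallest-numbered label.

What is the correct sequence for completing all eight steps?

8, 1, 2, 6, 3, 4, 5, 7

Only 8 has no prerequisites, so it is first.
Ready: 1 and 2. 1 has the earlier label → 1.
2 needed 8, now all done → 2.
6 needed 2, now all done → 6.
3 and 4 are both available; 3 has the earlier label → 3.
4 needed 6 and 8, now all done → 4.
Next only 5 has its prerequisites met → 5.
That leaves 7 as the only ready step → 7.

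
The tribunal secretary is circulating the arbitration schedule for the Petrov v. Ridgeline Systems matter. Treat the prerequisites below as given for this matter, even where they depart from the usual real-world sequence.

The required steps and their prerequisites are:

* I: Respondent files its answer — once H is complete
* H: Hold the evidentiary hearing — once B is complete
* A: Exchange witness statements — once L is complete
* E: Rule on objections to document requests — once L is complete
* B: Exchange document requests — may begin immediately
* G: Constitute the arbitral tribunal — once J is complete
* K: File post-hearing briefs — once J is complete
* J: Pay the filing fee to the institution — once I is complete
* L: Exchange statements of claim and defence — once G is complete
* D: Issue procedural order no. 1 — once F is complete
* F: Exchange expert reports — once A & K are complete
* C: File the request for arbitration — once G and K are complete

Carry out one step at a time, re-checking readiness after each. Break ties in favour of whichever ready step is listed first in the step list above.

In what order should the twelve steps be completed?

B has no prerequisites → B first.
H is the only step now ready → H.
I needed H, now all done → I.
That leaves J as the only ready step → J.
Now G and K have their prerequisites met. G is listed earlier, so G next.
K and L are both available; K is listed earlier → K.
C now also ready, so the ready set is {L, C}; L is listed earlier → L.
A and E now also ready, so the ready set is {A, E, C}; A is listed earlier → A.
Ready: E, F and C. E is listed earlier → E.
Ready: F and C. F is listed earlier → F.
D now also ready, so the ready set is {D, C}; D is listed earlier → D.
Next only C has its prerequisites met → C.

B, H, I, J, G, K, L, A, E, F, D, C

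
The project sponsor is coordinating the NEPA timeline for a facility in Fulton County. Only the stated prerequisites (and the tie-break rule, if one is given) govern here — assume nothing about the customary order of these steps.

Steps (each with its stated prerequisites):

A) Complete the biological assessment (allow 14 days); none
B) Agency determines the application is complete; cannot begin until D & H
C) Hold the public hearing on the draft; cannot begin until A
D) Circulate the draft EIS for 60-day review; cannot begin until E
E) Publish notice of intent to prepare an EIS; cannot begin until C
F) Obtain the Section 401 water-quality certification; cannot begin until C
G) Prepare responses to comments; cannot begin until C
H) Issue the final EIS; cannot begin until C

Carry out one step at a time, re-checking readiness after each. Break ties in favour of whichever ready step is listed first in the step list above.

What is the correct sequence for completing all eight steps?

Only A has no prerequisites, so it is first.
Next only C has its prerequisites met → C.
Now E, F, G and H have their prerequisites met. E is listed earlier, so E next.
Ready: D, F, G and H. D is listed earlier → D.
Now F, G and H have their prerequisites met. F is listed earlier, so F next.
G and H are both available; G is listed earlier → G.
Next only H has its prerequisites met → H.
That leaves B as the only ready step → B.

A, C, E, D, F, G, H, B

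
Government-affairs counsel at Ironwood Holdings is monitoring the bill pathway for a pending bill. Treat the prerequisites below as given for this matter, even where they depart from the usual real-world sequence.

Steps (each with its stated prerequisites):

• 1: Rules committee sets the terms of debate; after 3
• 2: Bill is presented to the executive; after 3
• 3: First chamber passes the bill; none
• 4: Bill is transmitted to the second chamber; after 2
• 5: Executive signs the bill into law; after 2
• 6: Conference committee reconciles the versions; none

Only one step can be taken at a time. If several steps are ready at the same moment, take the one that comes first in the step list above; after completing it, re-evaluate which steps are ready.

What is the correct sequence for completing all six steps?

3 and 6 have no prerequisites; 3 is listed earlier, so 3 is first.
1, 2 and 6 are all available; 1 is listed earlier → 1.
Ready: 2 and 6. 2 is listed earlier → 2.
4 and 5 now also ready, so the ready set is {4, 5, 6}; 4 is listed earlier → 4.
5 and 6 are both available; 5 is listed earlier → 5.
That leaves 6 as the only ready step → 6.

3, 1, 2, 4, 5, 6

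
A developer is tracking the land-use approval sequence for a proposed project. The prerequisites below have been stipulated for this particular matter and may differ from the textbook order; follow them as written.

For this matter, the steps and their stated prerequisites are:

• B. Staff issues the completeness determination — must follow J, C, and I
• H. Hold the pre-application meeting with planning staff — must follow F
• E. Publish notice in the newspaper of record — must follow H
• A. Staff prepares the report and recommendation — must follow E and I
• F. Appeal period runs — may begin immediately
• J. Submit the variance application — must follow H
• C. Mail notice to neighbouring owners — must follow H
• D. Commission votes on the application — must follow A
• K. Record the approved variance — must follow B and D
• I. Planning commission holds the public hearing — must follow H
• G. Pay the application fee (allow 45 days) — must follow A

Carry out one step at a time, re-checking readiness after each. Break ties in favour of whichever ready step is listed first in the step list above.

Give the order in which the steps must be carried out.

F → H → E → J → C → I → B → A → D → K → G

F is the only step with nothing outstanding, so it goes first.
H needed F, now all done → H.
Now E, J, C and I have their prerequisites met. E is listed earlier, so E next.
J, C and I are all available; J is listed earlier → J.
C and I are both available; C is listed earlier → C.
I is the only step now ready → I.
Now B and A have their prerequisites met. B is listed earlier, so B next.
A is the only step now ready → A.
Now D and G have their prerequisites met. D is listed earlier, so D next.
Now K and G have their prerequisites met. K is listed earlier, so K next.
Next only G has its prerequisites met → G.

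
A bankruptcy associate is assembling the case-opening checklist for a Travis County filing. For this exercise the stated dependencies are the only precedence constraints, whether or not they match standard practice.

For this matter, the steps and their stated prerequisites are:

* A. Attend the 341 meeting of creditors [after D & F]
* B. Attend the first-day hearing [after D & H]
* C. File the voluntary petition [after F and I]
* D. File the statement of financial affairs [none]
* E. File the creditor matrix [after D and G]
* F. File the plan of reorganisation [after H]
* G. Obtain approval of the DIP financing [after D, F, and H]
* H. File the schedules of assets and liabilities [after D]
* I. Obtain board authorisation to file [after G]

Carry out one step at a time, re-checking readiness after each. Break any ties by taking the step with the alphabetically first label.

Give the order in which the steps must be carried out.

D H B F A G E I C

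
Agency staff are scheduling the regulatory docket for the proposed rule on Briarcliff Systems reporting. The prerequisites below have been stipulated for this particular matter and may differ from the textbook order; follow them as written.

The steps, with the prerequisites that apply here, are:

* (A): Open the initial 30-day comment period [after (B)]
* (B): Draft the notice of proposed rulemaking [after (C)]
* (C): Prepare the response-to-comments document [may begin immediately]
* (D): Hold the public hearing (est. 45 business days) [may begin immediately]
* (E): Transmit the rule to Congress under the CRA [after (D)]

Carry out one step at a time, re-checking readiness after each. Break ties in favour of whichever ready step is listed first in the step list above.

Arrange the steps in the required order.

(C) → (B) → (A) → (D) → (E)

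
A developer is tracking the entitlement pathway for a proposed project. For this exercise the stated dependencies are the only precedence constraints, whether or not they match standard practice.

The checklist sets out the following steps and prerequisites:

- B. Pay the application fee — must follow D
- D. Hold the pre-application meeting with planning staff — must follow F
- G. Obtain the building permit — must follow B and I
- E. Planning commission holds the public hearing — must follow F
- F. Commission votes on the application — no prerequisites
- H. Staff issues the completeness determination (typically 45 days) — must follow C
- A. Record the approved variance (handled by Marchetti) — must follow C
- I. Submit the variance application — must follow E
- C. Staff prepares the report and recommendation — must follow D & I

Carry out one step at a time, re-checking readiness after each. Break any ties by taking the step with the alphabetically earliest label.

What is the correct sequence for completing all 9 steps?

F, D, B, E, I, C, A, G, H

F has no prerequisites → F first.
Now D and E have their prerequisites met. D has the earlier label, so D next.
B now also ready, so the ready set is {B, E}; B has the earlier label → B.
E needed F, now all done → E.
That leaves I as the only ready step → I.
C and G are both available; C has the earlier label → C.
A and H now also ready, so the ready set is {A, G, H}; A has the earlier label → A.
Now G and H have their prerequisites met. G has the earlier label, so G next.
H needed C, now all done → H.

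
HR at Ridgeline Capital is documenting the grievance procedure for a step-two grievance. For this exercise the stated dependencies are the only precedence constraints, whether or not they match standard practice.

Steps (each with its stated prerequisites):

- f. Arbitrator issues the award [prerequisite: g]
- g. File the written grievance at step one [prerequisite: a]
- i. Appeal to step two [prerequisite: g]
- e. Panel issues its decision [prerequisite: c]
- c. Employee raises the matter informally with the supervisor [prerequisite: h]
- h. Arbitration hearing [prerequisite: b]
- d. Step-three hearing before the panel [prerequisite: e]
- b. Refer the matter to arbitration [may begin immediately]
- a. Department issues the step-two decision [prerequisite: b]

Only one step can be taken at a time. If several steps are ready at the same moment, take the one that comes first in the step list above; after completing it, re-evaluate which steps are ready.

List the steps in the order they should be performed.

b, h, c, e, d, a, g, f, i

b has no prerequisites → b first.
Now h and a have their prerequisites met. h is listed earlier, so h next.
Now c and a have their prerequisites met. c is listed earlier, so c next.
e now also ready, so the ready set is {e, a}; e is listed earlier → e.
d now also ready, so the ready set is {d, a}; d is listed earlier → d.
a needed b, now all done → a.
g is the only step now ready → g.
Ready: f and i. f is listed earlier → f.
Next only i has its prerequisites met → i.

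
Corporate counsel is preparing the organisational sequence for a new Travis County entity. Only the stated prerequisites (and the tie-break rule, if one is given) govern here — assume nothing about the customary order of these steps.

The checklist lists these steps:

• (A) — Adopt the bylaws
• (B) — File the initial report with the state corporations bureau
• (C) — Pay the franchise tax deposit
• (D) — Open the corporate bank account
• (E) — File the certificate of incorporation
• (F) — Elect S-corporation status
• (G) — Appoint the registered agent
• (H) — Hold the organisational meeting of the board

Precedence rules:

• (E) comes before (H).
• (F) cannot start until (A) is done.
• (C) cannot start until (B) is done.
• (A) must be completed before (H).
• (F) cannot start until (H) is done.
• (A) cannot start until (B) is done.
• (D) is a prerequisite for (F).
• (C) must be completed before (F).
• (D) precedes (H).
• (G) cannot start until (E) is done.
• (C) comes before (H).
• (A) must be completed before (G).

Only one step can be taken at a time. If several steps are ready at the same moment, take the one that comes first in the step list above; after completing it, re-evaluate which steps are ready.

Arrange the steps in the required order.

(B), (A), (C), (D), (E), (G), (H), (F)

Nothing is required for (B), (D) and (E). (B) is listed earlier → (B) first.
(A), (C), (D) and (E) are all available; (A) is listed earlier → (A).
(C), (D) and (E) are all available; (C) is listed earlier → (C).
Ready: (D) and (E). (D) is listed earlier → (D).
(E) is the only step now ready → (E).
Now (G) and (H) have their prerequisites met. (G) is listed earlier, so (G) next.
(H) is the only step now ready → (H).
(F) needed (A), (C), (D) and (H), now all done → (F).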